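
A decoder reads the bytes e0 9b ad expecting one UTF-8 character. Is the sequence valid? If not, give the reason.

invalid (overlong encoding)

Leading byte 0xE0 = 11100000 → 3-byte form.
Continuation bytes all match 10xxxxxx. Payload decodes to 0x6ED.
But 0x6ED < 0x800, the minimum for a 3-byte sequence — this is an overlong encoding.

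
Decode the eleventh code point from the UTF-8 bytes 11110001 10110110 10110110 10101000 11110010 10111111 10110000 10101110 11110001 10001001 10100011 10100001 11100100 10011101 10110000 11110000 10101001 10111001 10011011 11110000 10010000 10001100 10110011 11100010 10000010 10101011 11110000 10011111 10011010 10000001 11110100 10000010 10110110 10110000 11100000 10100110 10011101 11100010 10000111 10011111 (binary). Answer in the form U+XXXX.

Offset 0: leading byte 0xF1 = 11110001 → 4-byte char #1 = F1 B6 B6 A8.
Offset 4: leading byte 0xF2 = 11110010 → 4-byte char #2 = F2 BF B0 AE.
Offset 8: leading byte 0xF1 = 11110001 → 4-byte char #3 = F1 89 A3 A1.
Offset 12: leading byte 0xE4 = 11100100 → 3-byte char #4 = E4 9D B0.
Offset 15: leading byte 0xF0 = 11110000 → 4-byte char #5 = F0 A9 B9 9B.
Offset 19: leading byte 0xF0 = 11110000 → 4-byte char #6 = F0 90 8C B3.
Offset 23: leading byte 0xE2 = 11100010 → 3-byte char #7 = E2 82 AB.
Offset 26: leading byte 0xF0 = 11110000 → 4-byte char #8 = F0 9F 9A 81.
Offset 30: leading byte 0xF4 = 11110100 → 4-byte char #9 = F4 82 B6 B0.
Offset 34: leading byte 0xE0 = 11100000 → 3-byte char #10 = E0 A6 9D.
Offset 37: leading byte 0xE2 = 11100010 → 3-byte char #11 = E2 87 9F.
Leading byte 0xE2 = 11100010 matches 1110xxxx → 3-byte sequence.
Byte 1: 0xE2 = 11100010, payload 0010 (4 bits).
Byte 2: 0x87 = 10000111 (10xxxxxx ✓), payload 000111.
Byte 3: 0x9F = 10011111 (10xxxxxx ✓), payload 011111.
Concatenate: 0010000111011111 = 0x21DF (16 bits → U+21DF).

U+21DF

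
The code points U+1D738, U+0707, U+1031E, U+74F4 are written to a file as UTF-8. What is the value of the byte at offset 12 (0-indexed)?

U+1D738 → 4-byte form F0 9D 9C B8 at offsets 0–3.
U+0707 → 2-byte form DC 87 at offsets 4–5.
U+1031E → 4-byte form F0 90 8C 9E at offsets 6–9.
U+74F4 → 3-byte form E7 93 B4 at offsets 10–12.
Offset 12 falls in char 4's range; it's byte 3 of E7 93 B4 = 0xB4.

0xB4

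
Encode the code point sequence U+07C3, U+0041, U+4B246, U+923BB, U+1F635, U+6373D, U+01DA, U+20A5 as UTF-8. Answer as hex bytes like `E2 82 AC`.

U+07C3: 2-byte form → DF 83.
U+0041: 1-byte form → 41.
U+4B246: 4-byte form → F1 8B 89 86.
U+923BB: 4-byte form → F2 92 8E BB.
U+1F635: 4-byte form → F0 9F 98 B5.
U+6373D: 4-byte form → F1 A3 9C BD.
U+01DA: 2-byte form → C7 9A.
U+20A5: 3-byte form → E2 82 A5.
Concatenated (24 bytes): DF 83 41 F1 8B 89 86 F2 92 8E BB F0 9F 98 B5 F1 A3 9C BD C7 9A E2 82 A5.

DF 83 41 F1 8B 89 86 F2 92 8E BB F0 9F 98 B5 F1 A3 9C BD C7 9A E2 82 A5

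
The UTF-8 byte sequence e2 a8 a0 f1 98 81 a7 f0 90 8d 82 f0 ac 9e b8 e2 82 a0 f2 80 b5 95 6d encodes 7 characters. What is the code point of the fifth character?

Offset 0: leading byte 0xE2 = 11100010 → 3-byte char #1 = E2 A8 A0.
Offset 3: leading byte 0xF1 = 11110001 → 4-byte char #2 = F1 98 81 A7.
Offset 7: leading byte 0xF0 = 11110000 → 4-byte char #3 = F0 90 8D 82.
Offset 11: leading byte 0xF0 = 11110000 → 4-byte char #4 = F0 AC 9E B8.
Offset 15: leading byte 0xE2 = 11100010 → 3-byte char #5 = E2 82 A0.
Leading byte 0xE2 = 11100010 matches 1110xxxx → 3-byte sequence.
Byte 1: 0xE2 = 11100010, payload 0010 (4 bits).
Byte 2: 0x82 = 10000010 (10xxxxxx ✓), payload 000010.
Byte 3: 0xA0 = 10100000 (10xxxxxx ✓), payload 100000.
Concatenate: 0010000010100000 = 0x20A0 (16 bits → U+20A0).

U+20A0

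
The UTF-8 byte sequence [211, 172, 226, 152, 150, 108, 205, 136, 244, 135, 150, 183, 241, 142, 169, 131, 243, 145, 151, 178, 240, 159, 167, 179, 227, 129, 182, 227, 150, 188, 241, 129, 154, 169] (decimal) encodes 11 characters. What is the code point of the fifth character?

Offset 0: leading byte 0xD3 = 11010011 → 2-byte char #1 = D3 AC.
Offset 2: leading byte 0xE2 = 11100010 → 3-byte char #2 = E2 98 96.
Offset 5: leading byte 0x6C = 01101100 → 1-byte char #3 = 6C.
Offset 6: leading byte 0xCD = 11001101 → 2-byte char #4 = CD 88.
Offset 8: leading byte 0xF4 = 11110100 → 4-byte char #5 = F4 87 96 B7.
Leading byte 0xF4 = 11110100 matches 11110xxx → 4-byte sequence.
Byte 1: 0xF4 = 11110100, payload 100 (3 bits).
Byte 2: 0x87 = 10000111 (10xxxxxx ✓), payload 000111.
Byte 3: 0x96 = 10010110 (10xxxxxx ✓), payload 010110.
Byte 4: 0xB7 = 10110111 (10xxxxxx ✓), payload 110111.
Concatenate: 100000111010110110111 = 0x1075B7 (21 bits → U+1075B7).

U+1075B7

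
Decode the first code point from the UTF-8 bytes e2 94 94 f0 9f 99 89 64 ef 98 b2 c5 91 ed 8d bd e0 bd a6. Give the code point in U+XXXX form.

U+2514

Offset 0: leading byte 0xE2 = 11100010 → 3-byte char #1 = E2 94 94.
Leading byte 0xE2 = 11100010 matches 1110xxxx → 3-byte sequence.
Byte 1: 0xE2 = 11100010, payload 0010 (4 bits).
Byte 2: 0x94 = 10010100 (10xxxxxx ✓), payload 010100.
Byte 3: 0x94 = 10010100 (10xxxxxx ✓), payload 010100.
Concatenate: 0010010100010100 = 0x2514 (16 bits → U+2514).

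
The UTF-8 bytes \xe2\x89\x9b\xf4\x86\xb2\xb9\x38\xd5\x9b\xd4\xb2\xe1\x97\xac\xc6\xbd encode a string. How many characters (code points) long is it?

Byte at offset 0: 0xE2 = 11100010 → 3-byte char (#1). Advance 3.
Byte at offset 3: 0xF4 = 11110100 → 4-byte char (#2). Advance 4.
Byte at offset 7: 0x38 = 00111000 → 1-byte char (#3). Advance 1.
Byte at offset 8: 0xD5 = 11010101 → 2-byte char (#4). Advance 2.
Byte at offset 10: 0xD4 = 11010100 → 2-byte char (#5). Advance 2.
Byte at offset 12: 0xE1 = 11100001 → 3-byte char (#6). Advance 3.
Byte at offset 15: 0xC6 = 11000110 → 2-byte char (#7). Advance 2.
Reached end at offset 17 after 7 code points.

7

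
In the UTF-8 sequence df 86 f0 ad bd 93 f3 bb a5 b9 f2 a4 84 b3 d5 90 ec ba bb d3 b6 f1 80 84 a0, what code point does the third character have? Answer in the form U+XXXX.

Offset 0: leading byte 0xDF = 11011111 → 2-byte char #1 = DF 86.
Offset 2: leading byte 0xF0 = 11110000 → 4-byte char #2 = F0 AD BD 93.
Offset 6: leading byte 0xF3 = 11110011 → 4-byte char #3 = F3 BB A5 B9.
Leading byte 0xF3 = 11110011 matches 11110xxx → 4-byte sequence.
Byte 1: 0xF3 = 11110011, payload 011 (3 bits).
Byte 2: 0xBB = 10111011 (10xxxxxx ✓), payload 111011.
Byte 3: 0xA5 = 10100101 (10xxxxxx ✓), payload 100101.
Byte 4: 0xB9 = 10111001 (10xxxxxx ✓), payload 111001.
Concatenate: 011111011100101111001 = 0xFB979 (21 bits → U+FB979).

U+FB979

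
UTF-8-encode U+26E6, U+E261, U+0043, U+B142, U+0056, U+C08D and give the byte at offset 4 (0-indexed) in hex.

0x89

U+26E6 → 3-byte form E2 9B A6 at offsets 0–2.
U+E261 → 3-byte form EE 89 A1 at offsets 3–5.
Offset 4 falls in char 2's range; it's byte 2 of EE 89 A1 = 0x89.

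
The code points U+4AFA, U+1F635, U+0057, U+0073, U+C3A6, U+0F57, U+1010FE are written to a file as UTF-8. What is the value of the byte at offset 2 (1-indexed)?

1-indexed offset 2 is 0-indexed offset 1.
U+4AFA → 3-byte form E4 AB BA at offsets 0–2.
Offset 1 falls in char 1's range; it's byte 2 of E4 AB BA = 0xAB.

0xAB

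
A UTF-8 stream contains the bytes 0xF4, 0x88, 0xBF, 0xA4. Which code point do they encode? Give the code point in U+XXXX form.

U+108FE4

Leading byte 0xF4 = 11110100 matches 11110xxx → 4-byte sequence.
Byte 1: 0xF4 = 11110100, payload 100 (3 bits).
Byte 2: 0x88 = 10001000 (10xxxxxx ✓), payload 001000.
Byte 3: 0xBF = 10111111 (10xxxxxx ✓), payload 111111.
Byte 4: 0xA4 = 10100100 (10xxxxxx ✓), payload 100100.
Concatenate: 100001000111111100100 = 0x108FE4 (21 bits → U+108FE4).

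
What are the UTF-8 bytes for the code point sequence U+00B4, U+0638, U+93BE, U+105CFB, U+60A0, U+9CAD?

C2 B4 D8 B8 E9 8E BE F4 85 B3 BB E6 82 A0 E9 B2 AD

U+00B4: 2-byte form → C2 B4.
U+0638: 2-byte form → D8 B8.
U+93BE: 3-byte form → E9 8E BE.
U+105CFB: 4-byte form → F4 85 B3 BB.
U+60A0: 3-byte form → E6 82 A0.
U+9CAD: 3-byte form → E9 B2 AD.
Concatenated (17 bytes): C2 B4 D8 B8 E9 8E BE F4 85 B3 BB E6 82 A0 E9 B2 AD.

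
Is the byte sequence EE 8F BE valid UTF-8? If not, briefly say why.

valid

Leading byte 0xEE = 11101110 → 3-byte form.
Continuation bytes 0x8F=10001111, 0xBE=10111110 all match 10xxxxxx.
Decoded value 0xE3FE is ≥ 0x800 (shortest form) and not a surrogate.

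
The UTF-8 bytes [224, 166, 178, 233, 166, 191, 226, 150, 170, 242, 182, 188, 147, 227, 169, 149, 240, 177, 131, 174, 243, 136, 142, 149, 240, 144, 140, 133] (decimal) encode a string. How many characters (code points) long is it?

8

Byte at offset 0: 0xE0 = 11100000 → 3-byte char (#1). Advance 3.
Byte at offset 3: 0xE9 = 11101001 → 3-byte char (#2). Advance 3.
Byte at offset 6: 0xE2 = 11100010 → 3-byte char (#3). Advance 3.
Byte at offset 9: 0xF2 = 11110010 → 4-byte char (#4). Advance 4.
Byte at offset 13: 0xE3 = 11100011 → 3-byte char (#5). Advance 3.
Byte at offset 16: 0xF0 = 11110000 → 4-byte char (#6). Advance 4.
Byte at offset 20: 0xF3 = 11110011 → 4-byte char (#7). Advance 4.
Byte at offset 24: 0xF0 = 11110000 → 4-byte char (#8). Advance 4.
Reached end at offset 28 after 8 code points.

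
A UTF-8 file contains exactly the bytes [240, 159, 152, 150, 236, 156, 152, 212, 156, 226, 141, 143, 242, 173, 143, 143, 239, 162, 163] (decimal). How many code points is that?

Byte at offset 0: 0xF0 = 11110000 → 4-byte char (#1). Advance 4.
Byte at offset 4: 0xEC = 11101100 → 3-byte char (#2). Advance 3.
Byte at offset 7: 0xD4 = 11010100 → 2-byte char (#3). Advance 2.
Byte at offset 9: 0xE2 = 11100010 → 3-byte char (#4). Advance 3.
Byte at offset 12: 0xF2 = 11110010 → 4-byte char (#5). Advance 4.
Byte at offset 16: 0xEF = 11101111 → 3-byte char (#6). Advance 3.
Reached end at offset 19 after 6 code points.

6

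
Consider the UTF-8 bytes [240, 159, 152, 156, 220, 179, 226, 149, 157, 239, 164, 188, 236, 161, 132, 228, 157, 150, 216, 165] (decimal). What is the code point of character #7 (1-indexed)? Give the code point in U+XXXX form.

Offset 0: leading byte 0xF0 = 11110000 → 4-byte char #1 = F0 9F 98 9C.
Offset 4: leading byte 0xDC = 11011100 → 2-byte char #2 = DC B3.
Offset 6: leading byte 0xE2 = 11100010 → 3-byte char #3 = E2 95 9D.
Offset 9: leading byte 0xEF = 11101111 → 3-byte char #4 = EF A4 BC.
Offset 12: leading byte 0xEC = 11101100 → 3-byte char #5 = EC A1 84.
Offset 15: leading byte 0xE4 = 11100100 → 3-byte char #6 = E4 9D 96.
Offset 18: leading byte 0xD8 = 11011000 → 2-byte char #7 = D8 A5.
Leading byte 0xD8 = 11011000 matches 110xxxxx → 2-byte sequence.
Byte 1: 0xD8 = 11011000, payload 11000 (5 bits).
Byte 2: 0xA5 = 10100101 (10xxxxxx ✓), payload 100101.
Concatenate: 11000100101 = 0x625 (11 bits → U+0625).

U+0625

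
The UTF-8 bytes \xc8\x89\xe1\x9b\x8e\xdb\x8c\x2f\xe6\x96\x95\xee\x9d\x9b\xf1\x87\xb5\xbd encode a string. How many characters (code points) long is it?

7

Byte at offset 0: 0xC8 = 11001000 → 2-byte char (#1). Advance 2.
Byte at offset 2: 0xE1 = 11100001 → 3-byte char (#2). Advance 3.
Byte at offset 5: 0xDB = 11011011 → 2-byte char (#3). Advance 2.
Byte at offset 7: 0x2F = 00101111 → 1-byte char (#4). Advance 1.
Byte at offset 8: 0xE6 = 11100110 → 3-byte char (#5). Advance 3.
Byte at offset 11: 0xEE = 11101110 → 3-byte char (#6). Advance 3.
Byte at offset 14: 0xF1 = 11110001 → 4-byte char (#7). Advance 4.
Reached end at offset 18 after 7 code points.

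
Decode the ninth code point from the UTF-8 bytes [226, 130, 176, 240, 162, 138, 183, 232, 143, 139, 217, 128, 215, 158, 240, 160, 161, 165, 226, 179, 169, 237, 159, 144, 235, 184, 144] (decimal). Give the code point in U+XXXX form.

U+BE10

Offset 0: leading byte 0xE2 = 11100010 → 3-byte char #1 = E2 82 B0.
Offset 3: leading byte 0xF0 = 11110000 → 4-byte char #2 = F0 A2 8A B7.
Offset 7: leading byte 0xE8 = 11101000 → 3-byte char #3 = E8 8F 8B.
Offset 10: leading byte 0xD9 = 11011001 → 2-byte char #4 = D9 80.
Offset 12: leading byte 0xD7 = 11010111 → 2-byte char #5 = D7 9E.
Offset 14: leading byte 0xF0 = 11110000 → 4-byte char #6 = F0 A0 A1 A5.
Offset 18: leading byte 0xE2 = 11100010 → 3-byte char #7 = E2 B3 A9.
Offset 21: leading byte 0xED = 11101101 → 3-byte char #8 = ED 9F 90.
Offset 24: leading byte 0xEB = 11101011 → 3-byte char #9 = EB B8 90.
Leading byte 0xEB = 11101011 matches 1110xxxx → 3-byte sequence.
Byte 1: 0xEB = 11101011, payload 1011 (4 bits).
Byte 2: 0xB8 = 10111000 (10xxxxxx ✓), payload 111000.
Byte 3: 0x90 = 10010000 (10xxxxxx ✓), payload 010000.
Concatenate: 1011111000010000 = 0xBE10 (16 bits → U+BE10).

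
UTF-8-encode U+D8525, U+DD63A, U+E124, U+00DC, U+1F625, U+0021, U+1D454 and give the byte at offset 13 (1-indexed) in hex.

1-indexed offset 13 is 0-indexed offset 12.
U+D8525 → 4-byte form F3 98 94 A5 at offsets 0–3.
U+DD63A → 4-byte form F3 9D 98 BA at offsets 4–7.
U+E124 → 3-byte form EE 84 A4 at offsets 8–10.
U+00DC → 2-byte form C3 9C at offsets 11–12.
Offset 12 falls in char 4's range; it's byte 2 of C3 9C = 0x9C.

0x9C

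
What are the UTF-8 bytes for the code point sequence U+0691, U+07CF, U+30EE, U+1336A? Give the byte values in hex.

U+0691: 2-byte form → DA 91.
U+07CF: 2-byte form → DF 8F.
U+30EE: 3-byte form → E3 83 AE.
U+1336A: 4-byte form → F0 93 8D AA.
Concatenated (11 bytes): DA 91 DF 8F E3 83 AE F0 93 8D AA.

DA 91 DF 8F E3 83 AE F0 93 8D AA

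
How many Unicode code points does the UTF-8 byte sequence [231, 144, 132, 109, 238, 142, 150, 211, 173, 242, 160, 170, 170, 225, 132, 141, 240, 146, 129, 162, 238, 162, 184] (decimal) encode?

Byte at offset 0: 0xE7 = 11100111 → 3-byte char (#1). Advance 3.
Byte at offset 3: 0x6D = 01101101 → 1-byte char (#2). Advance 1.
Byte at offset 4: 0xEE = 11101110 → 3-byte char (#3). Advance 3.
Byte at offset 7: 0xD3 = 11010011 → 2-byte char (#4). Advance 2.
Byte at offset 9: 0xF2 = 11110010 → 4-byte char (#5). Advance 4.
Byte at offset 13: 0xE1 = 11100001 → 3-byte char (#6). Advance 3.
Byte at offset 16: 0xF0 = 11110000 → 4-byte char (#7). Advance 4.
Byte at offset 20: 0xEE = 11101110 → 3-byte char (#8). Advance 3.
Reached end at offset 23 after 8 code points.

8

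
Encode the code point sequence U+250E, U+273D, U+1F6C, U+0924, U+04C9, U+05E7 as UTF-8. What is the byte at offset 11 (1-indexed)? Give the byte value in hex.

0xA4

1-indexed offset 11 is 0-indexed offset 10.
U+250E → 3-byte form E2 94 8E at offsets 0–2.
U+273D → 3-byte form E2 9C BD at offsets 3–5.
U+1F6C → 3-byte form E1 BD AC at offsets 6–8.
U+0924 → 3-byte form E0 A4 A4 at offsets 9–11.
Offset 10 falls in char 4's range; it's byte 2 of E0 A4 A4 = 0xA4.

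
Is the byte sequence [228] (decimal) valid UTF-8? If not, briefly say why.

invalid (sequence truncated)

Leading byte 0xE4 = 11100100 → 3-byte form, but only 1 byte is present.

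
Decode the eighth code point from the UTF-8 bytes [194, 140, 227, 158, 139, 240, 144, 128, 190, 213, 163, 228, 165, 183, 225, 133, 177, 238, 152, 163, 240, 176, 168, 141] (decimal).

Offset 0: leading byte 0xC2 = 11000010 → 2-byte char #1 = C2 8C.
Offset 2: leading byte 0xE3 = 11100011 → 3-byte char #2 = E3 9E 8B.
Offset 5: leading byte 0xF0 = 11110000 → 4-byte char #3 = F0 90 80 BE.
Offset 9: leading byte 0xD5 = 11010101 → 2-byte char #4 = D5 A3.
Offset 11: leading byte 0xE4 = 11100100 → 3-byte char #5 = E4 A5 B7.
Offset 14: leading byte 0xE1 = 11100001 → 3-byte char #6 = E1 85 B1.
Offset 17: leading byte 0xEE = 11101110 → 3-byte char #7 = EE 98 A3.
Offset 20: leading byte 0xF0 = 11110000 → 4-byte char #8 = F0 B0 A8 8D.
Leading byte 0xF0 = 11110000 matches 11110xxx → 4-byte sequence.
Byte 1: 0xF0 = 11110000, payload 000 (3 bits).
Byte 2: 0xB0 = 10110000 (10xxxxxx ✓), payload 110000.
Byte 3: 0xA8 = 10101000 (10xxxxxx ✓), payload 101000.
Byte 4: 0x8D = 10001101 (10xxxxxx ✓), payload 001101.
Concatenate: 000110000101000001101 = 0x30A0D (21 bits → U+30A0D).

U+30A0D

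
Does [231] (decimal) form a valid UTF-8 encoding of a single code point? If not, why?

Leading byte 0xE7 = 11100111 → 3-byte form, but only 1 byte is present.

invalid (sequence truncated)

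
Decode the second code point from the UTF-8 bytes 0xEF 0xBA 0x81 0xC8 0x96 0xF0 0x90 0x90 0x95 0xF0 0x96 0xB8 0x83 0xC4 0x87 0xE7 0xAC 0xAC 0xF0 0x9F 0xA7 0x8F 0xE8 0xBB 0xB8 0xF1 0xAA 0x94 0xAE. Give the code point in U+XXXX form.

U+0216

Offset 0: leading byte 0xEF = 11101111 → 3-byte char #1 = EF BA 81.
Offset 3: leading byte 0xC8 = 11001000 → 2-byte char #2 = C8 96.
Leading byte 0xC8 = 11001000 matches 110xxxxx → 2-byte sequence.
Byte 1: 0xC8 = 11001000, payload 01000 (5 bits).
Byte 2: 0x96 = 10010110 (10xxxxxx ✓), payload 010110.
Concatenate: 01000010110 = 0x216 (11 bits → U+0216).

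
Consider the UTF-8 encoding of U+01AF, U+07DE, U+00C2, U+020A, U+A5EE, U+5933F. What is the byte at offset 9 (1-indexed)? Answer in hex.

1-indexed offset 9 is 0-indexed offset 8.
U+01AF → 2-byte form C6 AF at offsets 0–1.
U+07DE → 2-byte form DF 9E at offsets 2–3.
U+00C2 → 2-byte form C3 82 at offsets 4–5.
U+020A → 2-byte form C8 8A at offsets 6–7.
U+A5EE → 3-byte form EA 97 AE at offsets 8–10.
Offset 8 falls in char 5's range; it's byte 1 of EA 97 AE = 0xEA.

0xEA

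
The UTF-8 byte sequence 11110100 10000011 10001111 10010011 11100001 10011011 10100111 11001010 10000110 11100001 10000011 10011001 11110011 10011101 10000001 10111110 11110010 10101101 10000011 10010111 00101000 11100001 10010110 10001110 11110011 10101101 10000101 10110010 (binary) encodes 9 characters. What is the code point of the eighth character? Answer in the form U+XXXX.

U+158E

Offset 0: leading byte 0xF4 = 11110100 → 4-byte char #1 = F4 83 8F 93.
Offset 4: leading byte 0xE1 = 11100001 → 3-byte char #2 = E1 9B A7.
Offset 7: leading byte 0xCA = 11001010 → 2-byte char #3 = CA 86.
Offset 9: leading byte 0xE1 = 11100001 → 3-byte char #4 = E1 83 99.
Offset 12: leading byte 0xF3 = 11110011 → 4-byte char #5 = F3 9D 81 BE.
Offset 16: leading byte 0xF2 = 11110010 → 4-byte char #6 = F2 AD 83 97.
Offset 20: leading byte 0x28 = 00101000 → 1-byte char #7 = 28.
Offset 21: leading byte 0xE1 = 11100001 → 3-byte char #8 = E1 96 8E.
Leading byte 0xE1 = 11100001 matches 1110xxxx → 3-byte sequence.
Byte 1: 0xE1 = 11100001, payload 0001 (4 bits).
Byte 2: 0x96 = 10010110 (10xxxxxx ✓), payload 010110.
Byte 3: 0x8E = 10001110 (10xxxxxx ✓), payload 001110.
Concatenate: 0001010110001110 = 0x158E (16 bits → U+158E).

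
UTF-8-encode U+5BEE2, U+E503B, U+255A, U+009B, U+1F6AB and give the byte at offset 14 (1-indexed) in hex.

0xF0

1-indexed offset 14 is 0-indexed offset 13.
U+5BEE2 → 4-byte form F1 9B BB A2 at offsets 0–3.
U+E503B → 4-byte form F3 A5 80 BB at offsets 4–7.
U+255A → 3-byte form E2 95 9A at offsets 8–10.
U+009B → 2-byte form C2 9B at offsets 11–12.
U+1F6AB → 4-byte form F0 9F 9A AB at offsets 13–16.
Offset 13 falls in char 5's range; it's byte 1 of F0 9F 9A AB = 0xF0.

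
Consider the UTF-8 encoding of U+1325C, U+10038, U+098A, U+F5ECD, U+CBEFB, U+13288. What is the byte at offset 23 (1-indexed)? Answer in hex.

0x88

1-indexed offset 23 is 0-indexed offset 22.
U+1325C → 4-byte form F0 93 89 9C at offsets 0–3.
U+10038 → 4-byte form F0 90 80 B8 at offsets 4–7.
U+098A → 3-byte form E0 A6 8A at offsets 8–10.
U+F5ECD → 4-byte form F3 B5 BB 8D at offsets 11–14.
U+CBEFB → 4-byte form F3 8B BB BB at offsets 15–18.
U+13288 → 4-byte form F0 93 8A 88 at offsets 19–22.
Offset 22 falls in char 6's range; it's byte 4 of F0 93 8A 88 = 0x88.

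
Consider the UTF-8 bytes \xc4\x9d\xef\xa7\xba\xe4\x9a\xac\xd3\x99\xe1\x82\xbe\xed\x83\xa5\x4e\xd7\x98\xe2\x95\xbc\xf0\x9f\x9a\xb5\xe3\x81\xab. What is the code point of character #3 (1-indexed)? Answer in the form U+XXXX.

U+46AC

Offset 0: leading byte 0xC4 = 11000100 → 2-byte char #1 = C4 9D.
Offset 2: leading byte 0xEF = 11101111 → 3-byte char #2 = EF A7 BA.
Offset 5: leading byte 0xE4 = 11100100 → 3-byte char #3 = E4 9A AC.
Leading byte 0xE4 = 11100100 matches 1110xxxx → 3-byte sequence.
Byte 1: 0xE4 = 11100100, payload 0100 (4 bits).
Byte 2: 0x9A = 10011010 (10xxxxxx ✓), payload 011010.
Byte 3: 0xAC = 10101100 (10xxxxxx ✓), payload 101100.
Concatenate: 0100011010101100 = 0x46AC (16 bits → U+46AC).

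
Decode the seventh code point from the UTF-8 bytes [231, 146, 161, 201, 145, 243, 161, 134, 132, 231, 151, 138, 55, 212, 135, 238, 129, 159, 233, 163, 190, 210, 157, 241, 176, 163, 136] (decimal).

U+E05F

Offset 0: leading byte 0xE7 = 11100111 → 3-byte char #1 = E7 92 A1.
Offset 3: leading byte 0xC9 = 11001001 → 2-byte char #2 = C9 91.
Offset 5: leading byte 0xF3 = 11110011 → 4-byte char #3 = F3 A1 86 84.
Offset 9: leading byte 0xE7 = 11100111 → 3-byte char #4 = E7 97 8A.
Offset 12: leading byte 0x37 = 00110111 → 1-byte char #5 = 37.
Offset 13: leading byte 0xD4 = 11010100 → 2-byte char #6 = D4 87.
Offset 15: leading byte 0xEE = 11101110 → 3-byte char #7 = EE 81 9F.
Leading byte 0xEE = 11101110 matches 1110xxxx → 3-byte sequence.
Byte 1: 0xEE = 11101110, payload 1110 (4 bits).
Byte 2: 0x81 = 10000001 (10xxxxxx ✓), payload 000001.
Byte 3: 0x9F = 10011111 (10xxxxxx ✓), payload 011111.
Concatenate: 1110000001011111 = 0xE05F (16 bits → U+E05F).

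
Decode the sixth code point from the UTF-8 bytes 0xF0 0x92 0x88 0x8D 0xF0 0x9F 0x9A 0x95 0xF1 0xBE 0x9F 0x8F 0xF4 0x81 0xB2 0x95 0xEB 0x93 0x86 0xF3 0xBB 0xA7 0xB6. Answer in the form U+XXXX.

Offset 0: leading byte 0xF0 = 11110000 → 4-byte char #1 = F0 92 88 8D.
Offset 4: leading byte 0xF0 = 11110000 → 4-byte char #2 = F0 9F 9A 95.
Offset 8: leading byte 0xF1 = 11110001 → 4-byte char #3 = F1 BE 9F 8F.
Offset 12: leading byte 0xF4 = 11110100 → 4-byte char #4 = F4 81 B2 95.
Offset 16: leading byte 0xEB = 11101011 → 3-byte char #5 = EB 93 86.
Offset 19: leading byte 0xF3 = 11110011 → 4-byte char #6 = F3 BB A7 B6.
Leading byte 0xF3 = 11110011 matches 11110xxx → 4-byte sequence.
Byte 1: 0xF3 = 11110011, payload 011 (3 bits).
Byte 2: 0xBB = 10111011 (10xxxxxx ✓), payload 111011.
Byte 3: 0xA7 = 10100111 (10xxxxxx ✓), payload 100111.
Byte 4: 0xB6 = 10110110 (10xxxxxx ✓), payload 110110.
Concatenate: 011111011100111110110 = 0xFB9F6 (21 bits → U+FB9F6).

U+FB9F6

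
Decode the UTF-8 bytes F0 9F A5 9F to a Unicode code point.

U+1F95F

Leading byte 0xF0 = 11110000 matches 11110xxx → 4-byte sequence.
Byte 1: 0xF0 = 11110000, payload 000 (3 bits).
Byte 2: 0x9F = 10011111 (10xxxxxx ✓), payload 011111.
Byte 3: 0xA5 = 10100101 (10xxxxxx ✓), payload 100101.
Byte 4: 0x9F = 10011111 (10xxxxxx ✓), payload 011111.
Concatenate: 000011111100101011111 = 0x1F95F (21 bits → U+1F95F).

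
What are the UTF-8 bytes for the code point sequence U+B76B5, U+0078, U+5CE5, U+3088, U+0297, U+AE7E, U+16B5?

U+B76B5: 4-byte form → F2 B7 9A B5.
U+0078: 1-byte form → 78.
U+5CE5: 3-byte form → E5 B3 A5.
U+3088: 3-byte form → E3 82 88.
U+0297: 2-byte form → CA 97.
U+AE7E: 3-byte form → EA B9 BE.
U+16B5: 3-byte form → E1 9A B5.
Concatenated (19 bytes): F2 B7 9A B5 78 E5 B3 A5 E3 82 88 CA 97 EA B9 BE E1 9A B5.

F2 B7 9A B5 78 E5 B3 A5 E3 82 88 CA 97 EA B9 BE E1 9A B5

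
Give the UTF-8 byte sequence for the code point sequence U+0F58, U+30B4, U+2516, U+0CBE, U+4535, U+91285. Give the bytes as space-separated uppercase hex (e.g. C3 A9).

E0 BD 98 E3 82 B4 E2 94 96 E0 B2 BE E4 94 B5 F2 91 8A 85

U+0F58: 3-byte form → E0 BD 98.
U+30B4: 3-byte form → E3 82 B4.
U+2516: 3-byte form → E2 94 96.
U+0CBE: 3-byte form → E0 B2 BE.
U+4535: 3-byte form → E4 94 B5.
U+91285: 4-byte form → F2 91 8A 85.
Concatenated (19 bytes): E0 BD 98 E3 82 B4 E2 94 96 E0 B2 BE E4 94 B5 F2 91 8A 85.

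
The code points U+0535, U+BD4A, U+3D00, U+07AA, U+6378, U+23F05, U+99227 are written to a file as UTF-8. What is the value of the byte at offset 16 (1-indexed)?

1-indexed offset 16 is 0-indexed offset 15.
U+0535 → 2-byte form D4 B5 at offsets 0–1.
U+BD4A → 3-byte form EB B5 8A at offsets 2–4.
U+3D00 → 3-byte form E3 B4 80 at offsets 5–7.
U+07AA → 2-byte form DE AA at offsets 8–9.
U+6378 → 3-byte form E6 8D B8 at offsets 10–12.
U+23F05 → 4-byte form F0 A3 BC 85 at offsets 13–16.
Offset 15 falls in char 6's range; it's byte 3 of F0 A3 BC 85 = 0xBC.

0xBC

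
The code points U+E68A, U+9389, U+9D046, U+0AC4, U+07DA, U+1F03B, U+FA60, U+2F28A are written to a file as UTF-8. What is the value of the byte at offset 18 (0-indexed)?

0xBB

U+E68A → 3-byte form EE 9A 8A at offsets 0–2.
U+9389 → 3-byte form E9 8E 89 at offsets 3–5.
U+9D046 → 4-byte form F2 9D 81 86 at offsets 6–9.
U+0AC4 → 3-byte form E0 AB 84 at offsets 10–12.
U+07DA → 2-byte form DF 9A at offsets 13–14.
U+1F03B → 4-byte form F0 9F 80 BB at offsets 15–18.
Offset 18 falls in char 6's range; it's byte 4 of F0 9F 80 BB = 0xBB.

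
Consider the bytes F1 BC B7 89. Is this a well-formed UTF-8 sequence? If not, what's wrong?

valid

Leading byte 0xF1 = 11110001 → 4-byte form.
Continuation bytes 0xBC=10111100, 0xB7=10110111, 0x89=10001001 all match 10xxxxxx.
Decoded value 0x7CDC9 is ≥ 0x10000 (shortest form) and not a surrogate.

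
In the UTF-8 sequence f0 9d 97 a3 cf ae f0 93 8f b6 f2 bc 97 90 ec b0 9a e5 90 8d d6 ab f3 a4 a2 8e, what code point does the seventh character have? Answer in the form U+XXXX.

U+05AB

Offset 0: leading byte 0xF0 = 11110000 → 4-byte char #1 = F0 9D 97 A3.
Offset 4: leading byte 0xCF = 11001111 → 2-byte char #2 = CF AE.
Offset 6: leading byte 0xF0 = 11110000 → 4-byte char #3 = F0 93 8F B6.
Offset 10: leading byte 0xF2 = 11110010 → 4-byte char #4 = F2 BC 97 90.
Offset 14: leading byte 0xEC = 11101100 → 3-byte char #5 = EC B0 9A.
Offset 17: leading byte 0xE5 = 11100101 → 3-byte char #6 = E5 90 8D.
Offset 20: leading byte 0xD6 = 11010110 → 2-byte char #7 = D6 AB.
Leading byte 0xD6 = 11010110 matches 110xxxxx → 2-byte sequence.
Byte 1: 0xD6 = 11010110, payload 10110 (5 bits).
Byte 2: 0xAB = 10101011 (10xxxxxx ✓), payload 101011.
Concatenate: 10110101011 = 0x5AB (11 bits → U+05AB).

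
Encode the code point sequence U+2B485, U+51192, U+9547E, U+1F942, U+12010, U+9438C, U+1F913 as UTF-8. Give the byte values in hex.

U+2B485: 4-byte form → F0 AB 92 85.
U+51192: 4-byte form → F1 91 86 92.
U+9547E: 4-byte form → F2 95 91 BE.
U+1F942: 4-byte form → F0 9F A5 82.
U+12010: 4-byte form → F0 92 80 90.
U+9438C: 4-byte form → F2 94 8E 8C.
U+1F913: 4-byte form → F0 9F A4 93.
Concatenated (28 bytes): F0 AB 92 85 F1 91 86 92 F2 95 91 BE F0 9F A5 82 F0 92 80 90 F2 94 8E 8C F0 9F A4 93.

F0 AB 92 85 F1 91 86 92 F2 95 91 BE F0 9F A5 82 F0 92 80 90 F2 94 8E 8C F0 9F A4 93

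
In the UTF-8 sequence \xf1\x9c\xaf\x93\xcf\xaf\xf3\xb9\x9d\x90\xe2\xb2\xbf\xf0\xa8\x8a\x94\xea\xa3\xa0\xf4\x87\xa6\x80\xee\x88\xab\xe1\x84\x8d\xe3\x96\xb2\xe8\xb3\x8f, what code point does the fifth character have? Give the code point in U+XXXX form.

Offset 0: leading byte 0xF1 = 11110001 → 4-byte char #1 = F1 9C AF 93.
Offset 4: leading byte 0xCF = 11001111 → 2-byte char #2 = CF AF.
Offset 6: leading byte 0xF3 = 11110011 → 4-byte char #3 = F3 B9 9D 90.
Offset 10: leading byte 0xE2 = 11100010 → 3-byte char #4 = E2 B2 BF.
Offset 13: leading byte 0xF0 = 11110000 → 4-byte char #5 = F0 A8 8A 94.
Leading byte 0xF0 = 11110000 matches 11110xxx → 4-byte sequence.
Byte 1: 0xF0 = 11110000, payload 000 (3 bits).
Byte 2: 0xA8 = 10101000 (10xxxxxx ✓), payload 101000.
Byte 3: 0x8A = 10001010 (10xxxxxx ✓), payload 001010.
Byte 4: 0x94 = 10010100 (10xxxxxx ✓), payload 010100.
Concatenate: 000101000001010010100 = 0x28294 (21 bits → U+28294).

U+28294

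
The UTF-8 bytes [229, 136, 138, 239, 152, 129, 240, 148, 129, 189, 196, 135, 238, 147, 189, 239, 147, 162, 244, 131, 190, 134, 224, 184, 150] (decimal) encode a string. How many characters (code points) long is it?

Byte at offset 0: 0xE5 = 11100101 → 3-byte char (#1). Advance 3.
Byte at offset 3: 0xEF = 11101111 → 3-byte char (#2). Advance 3.
Byte at offset 6: 0xF0 = 11110000 → 4-byte char (#3). Advance 4.
Byte at offset 10: 0xC4 = 11000100 → 2-byte char (#4). Advance 2.
Byte at offset 12: 0xEE = 11101110 → 3-byte char (#5). Advance 3.
Byte at offset 15: 0xEF = 11101111 → 3-byte char (#6). Advance 3.
Byte at offset 18: 0xF4 = 11110100 → 4-byte char (#7). Advance 4.
Byte at offset 22: 0xE0 = 11100000 → 3-byte char (#8). Advance 3.
Reached end at offset 25 after 8 code points.

8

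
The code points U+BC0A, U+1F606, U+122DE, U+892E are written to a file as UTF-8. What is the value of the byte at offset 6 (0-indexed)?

U+BC0A → 3-byte form EB B0 8A at offsets 0–2.
U+1F606 → 4-byte form F0 9F 98 86 at offsets 3–6.
Offset 6 falls in char 2's range; it's byte 4 of F0 9F 98 86 = 0x86.

0x86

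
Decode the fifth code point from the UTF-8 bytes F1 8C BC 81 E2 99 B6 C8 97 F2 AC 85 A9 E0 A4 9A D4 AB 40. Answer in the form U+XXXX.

Offset 0: leading byte 0xF1 = 11110001 → 4-byte char #1 = F1 8C BC 81.
Offset 4: leading byte 0xE2 = 11100010 → 3-byte char #2 = E2 99 B6.
Offset 7: leading byte 0xC8 = 11001000 → 2-byte char #3 = C8 97.
Offset 9: leading byte 0xF2 = 11110010 → 4-byte char #4 = F2 AC 85 A9.
Offset 13: leading byte 0xE0 = 11100000 → 3-byte char #5 = E0 A4 9A.
Leading byte 0xE0 = 11100000 matches 1110xxxx → 3-byte sequence.
Byte 1: 0xE0 = 11100000, payload 0000 (4 bits).
Byte 2: 0xA4 = 10100100 (10xxxxxx ✓), payload 100100.
Byte 3: 0x9A = 10011010 (10xxxxxx ✓), payload 011010.
Concatenate: 0000100100011010 = 0x91A (16 bits → U+091A).

U+091A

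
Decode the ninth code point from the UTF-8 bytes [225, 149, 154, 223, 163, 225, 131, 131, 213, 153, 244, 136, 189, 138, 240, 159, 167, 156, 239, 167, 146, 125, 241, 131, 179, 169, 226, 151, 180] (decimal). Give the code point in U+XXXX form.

U+43CE9

Offset 0: leading byte 0xE1 = 11100001 → 3-byte char #1 = E1 95 9A.
Offset 3: leading byte 0xDF = 11011111 → 2-byte char #2 = DF A3.
Offset 5: leading byte 0xE1 = 11100001 → 3-byte char #3 = E1 83 83.
Offset 8: leading byte 0xD5 = 11010101 → 2-byte char #4 = D5 99.
Offset 10: leading byte 0xF4 = 11110100 → 4-byte char #5 = F4 88 BD 8A.
Offset 14: leading byte 0xF0 = 11110000 → 4-byte char #6 = F0 9F A7 9C.
Offset 18: leading byte 0xEF = 11101111 → 3-byte char #7 = EF A7 92.
Offset 21: leading byte 0x7D = 01111101 → 1-byte char #8 = 7D.
Offset 22: leading byte 0xF1 = 11110001 → 4-byte char #9 = F1 83 B3 A9.
Leading byte 0xF1 = 11110001 matches 11110xxx → 4-byte sequence.
Byte 1: 0xF1 = 11110001, payload 001 (3 bits).
Byte 2: 0x83 = 10000011 (10xxxxxx ✓), payload 000011.
Byte 3: 0xB3 = 10110011 (10xxxxxx ✓), payload 110011.
Byte 4: 0xA9 = 10101001 (10xxxxxx ✓), payload 101001.
Concatenate: 001000011110011101001 = 0x43CE9 (21 bits → U+43CE9).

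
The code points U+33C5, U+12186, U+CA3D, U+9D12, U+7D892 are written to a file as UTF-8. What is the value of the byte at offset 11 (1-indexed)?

1-indexed offset 11 is 0-indexed offset 10.
U+33C5 → 3-byte form E3 8F 85 at offsets 0–2.
U+12186 → 4-byte form F0 92 86 86 at offsets 3–6.
U+CA3D → 3-byte form EC A8 BD at offsets 7–9.
U+9D12 → 3-byte form E9 B4 92 at offsets 10–12.
Offset 10 falls in char 4's range; it's byte 1 of E9 B4 92 = 0xE9.

0xE9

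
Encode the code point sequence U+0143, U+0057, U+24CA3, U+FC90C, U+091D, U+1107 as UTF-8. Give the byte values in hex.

C5 83 57 F0 A4 B2 A3 F3 BC A4 8C E0 A4 9D E1 84 87

U+0143: 2-byte form → C5 83.
U+0057: 1-byte form → 57.
U+24CA3: 4-byte form → F0 A4 B2 A3.
U+FC90C: 4-byte form → F3 BC A4 8C.
U+091D: 3-byte form → E0 A4 9D.
U+1107: 3-byte form → E1 84 87.
Concatenated (17 bytes): C5 83 57 F0 A4 B2 A3 F3 BC A4 8C E0 A4 9D E1 84 87.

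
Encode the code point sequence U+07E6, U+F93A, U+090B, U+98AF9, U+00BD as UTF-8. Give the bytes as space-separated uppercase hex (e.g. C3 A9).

U+07E6: 2-byte form → DF A6.
U+F93A: 3-byte form → EF A4 BA.
U+090B: 3-byte form → E0 A4 8B.
U+98AF9: 4-byte form → F2 98 AB B9.
U+00BD: 2-byte form → C2 BD.
Concatenated (14 bytes): DF A6 EF A4 BA E0 A4 8B F2 98 AB B9 C2 BD.

DF A6 EF A4 BA E0 A4 8B F2 98 AB B9 C2 BD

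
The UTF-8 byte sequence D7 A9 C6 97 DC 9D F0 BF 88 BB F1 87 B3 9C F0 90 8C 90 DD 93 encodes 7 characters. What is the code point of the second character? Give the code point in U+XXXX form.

U+0197

Offset 0: leading byte 0xD7 = 11010111 → 2-byte char #1 = D7 A9.
Offset 2: leading byte 0xC6 = 11000110 → 2-byte char #2 = C6 97.
Leading byte 0xC6 = 11000110 matches 110xxxxx → 2-byte sequence.
Byte 1: 0xC6 = 11000110, payload 00110 (5 bits).
Byte 2: 0x97 = 10010111 (10xxxxxx ✓), payload 010111.
Concatenate: 00110010111 = 0x197 (11 bits → U+0197).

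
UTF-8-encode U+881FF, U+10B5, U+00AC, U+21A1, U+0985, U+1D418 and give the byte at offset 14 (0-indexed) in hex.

0x85

U+881FF → 4-byte form F2 88 87 BF at offsets 0–3.
U+10B5 → 3-byte form E1 82 B5 at offsets 4–6.
U+00AC → 2-byte form C2 AC at offsets 7–8.
U+21A1 → 3-byte form E2 86 A1 at offsets 9–11.
U+0985 → 3-byte form E0 A6 85 at offsets 12–14.
Offset 14 falls in char 5's range; it's byte 3 of E0 A6 85 = 0x85.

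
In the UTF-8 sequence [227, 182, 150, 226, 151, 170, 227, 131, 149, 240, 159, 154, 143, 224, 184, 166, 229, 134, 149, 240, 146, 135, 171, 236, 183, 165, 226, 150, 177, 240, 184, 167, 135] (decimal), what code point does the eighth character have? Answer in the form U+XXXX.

Offset 0: leading byte 0xE3 = 11100011 → 3-byte char #1 = E3 B6 96.
Offset 3: leading byte 0xE2 = 11100010 → 3-byte char #2 = E2 97 AA.
Offset 6: leading byte 0xE3 = 11100011 → 3-byte char #3 = E3 83 95.
Offset 9: leading byte 0xF0 = 11110000 → 4-byte char #4 = F0 9F 9A 8F.
Offset 13: leading byte 0xE0 = 11100000 → 3-byte char #5 = E0 B8 A6.
Offset 16: leading byte 0xE5 = 11100101 → 3-byte char #6 = E5 86 95.
Offset 19: leading byte 0xF0 = 11110000 → 4-byte char #7 = F0 92 87 AB.
Offset 23: leading byte 0xEC = 11101100 → 3-byte char #8 = EC B7 A5.
Leading byte 0xEC = 11101100 matches 1110xxxx → 3-byte sequence.
Byte 1: 0xEC = 11101100, payload 1100 (4 bits).
Byte 2: 0xB7 = 10110111 (10xxxxxx ✓), payload 110111.
Byte 3: 0xA5 = 10100101 (10xxxxxx ✓), payload 100101.
Concatenate: 1100110111100101 = 0xCDE5 (16 bits → U+CDE5).

U+CDE5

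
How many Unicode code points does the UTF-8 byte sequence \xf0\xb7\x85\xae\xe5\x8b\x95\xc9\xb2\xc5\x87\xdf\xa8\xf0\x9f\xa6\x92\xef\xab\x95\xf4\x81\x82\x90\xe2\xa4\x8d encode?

9

Byte at offset 0: 0xF0 = 11110000 → 4-byte char (#1). Advance 4.
Byte at offset 4: 0xE5 = 11100101 → 3-byte char (#2). Advance 3.
Byte at offset 7: 0xC9 = 11001001 → 2-byte char (#3). Advance 2.
Byte at offset 9: 0xC5 = 11000101 → 2-byte char (#4). Advance 2.
Byte at offset 11: 0xDF = 11011111 → 2-byte char (#5). Advance 2.
Byte at offset 13: 0xF0 = 11110000 → 4-byte char (#6). Advance 4.
Byte at offset 17: 0xEF = 11101111 → 3-byte char (#7). Advance 3.
Byte at offset 20: 0xF4 = 11110100 → 4-byte char (#8). Advance 4.
Byte at offset 24: 0xE2 = 11100010 → 3-byte char (#9). Advance 3.
Reached end at offset 27 after 9 code points.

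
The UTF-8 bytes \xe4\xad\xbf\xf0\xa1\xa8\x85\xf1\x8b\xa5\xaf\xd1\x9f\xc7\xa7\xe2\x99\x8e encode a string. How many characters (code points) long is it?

6

Byte at offset 0: 0xE4 = 11100100 → 3-byte char (#1). Advance 3.
Byte at offset 3: 0xF0 = 11110000 → 4-byte char (#2). Advance 4.
Byte at offset 7: 0xF1 = 11110001 → 4-byte char (#3). Advance 4.
Byte at offset 11: 0xD1 = 11010001 → 2-byte char (#4). Advance 2.
Byte at offset 13: 0xC7 = 11000111 → 2-byte char (#5). Advance 2.
Byte at offset 15: 0xE2 = 11100010 → 3-byte char (#6). Advance 3.
Reached end at offset 18 after 6 code points.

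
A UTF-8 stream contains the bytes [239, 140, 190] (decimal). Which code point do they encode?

Leading byte 0xEF = 11101111 matches 1110xxxx → 3-byte sequence.
Byte 1: 0xEF = 11101111, payload 1111 (4 bits).
Byte 2: 0x8C = 10001100 (10xxxxxx ✓), payload 001100.
Byte 3: 0xBE = 10111110 (10xxxxxx ✓), payload 111110.
Concatenate: 1111001100111110 = 0xF33E (16 bits → U+F33E).

U+F33E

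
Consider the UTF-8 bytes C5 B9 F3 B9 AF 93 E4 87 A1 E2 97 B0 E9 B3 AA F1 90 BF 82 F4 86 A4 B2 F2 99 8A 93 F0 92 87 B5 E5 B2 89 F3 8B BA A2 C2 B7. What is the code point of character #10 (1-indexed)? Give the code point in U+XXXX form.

U+5C89

Offset 0: leading byte 0xC5 = 11000101 → 2-byte char #1 = C5 B9.
Offset 2: leading byte 0xF3 = 11110011 → 4-byte char #2 = F3 B9 AF 93.
Offset 6: leading byte 0xE4 = 11100100 → 3-byte char #3 = E4 87 A1.
Offset 9: leading byte 0xE2 = 11100010 → 3-byte char #4 = E2 97 B0.
Offset 12: leading byte 0xE9 = 11101001 → 3-byte char #5 = E9 B3 AA.
Offset 15: leading byte 0xF1 = 11110001 → 4-byte char #6 = F1 90 BF 82.
Offset 19: leading byte 0xF4 = 11110100 → 4-byte char #7 = F4 86 A4 B2.
Offset 23: leading byte 0xF2 = 11110010 → 4-byte char #8 = F2 99 8A 93.
Offset 27: leading byte 0xF0 = 11110000 → 4-byte char #9 = F0 92 87 B5.
Offset 31: leading byte 0xE5 = 11100101 → 3-byte char #10 = E5 B2 89.
Leading byte 0xE5 = 11100101 matches 1110xxxx → 3-byte sequence.
Byte 1: 0xE5 = 11100101, payload 0101 (4 bits).
Byte 2: 0xB2 = 10110010 (10xxxxxx ✓), payload 110010.
Byte 3: 0x89 = 10001001 (10xxxxxx ✓), payload 001001.
Concatenate: 0101110010001001 = 0x5C89 (16 bits → U+5C89).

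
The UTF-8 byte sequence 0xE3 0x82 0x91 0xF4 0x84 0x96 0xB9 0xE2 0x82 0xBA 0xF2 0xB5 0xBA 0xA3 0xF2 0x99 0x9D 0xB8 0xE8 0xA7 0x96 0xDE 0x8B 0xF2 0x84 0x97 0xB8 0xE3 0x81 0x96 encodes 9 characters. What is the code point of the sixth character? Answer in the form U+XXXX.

Offset 0: leading byte 0xE3 = 11100011 → 3-byte char #1 = E3 82 91.
Offset 3: leading byte 0xF4 = 11110100 → 4-byte char #2 = F4 84 96 B9.
Offset 7: leading byte 0xE2 = 11100010 → 3-byte char #3 = E2 82 BA.
Offset 10: leading byte 0xF2 = 11110010 → 4-byte char #4 = F2 B5 BA A3.
Offset 14: leading byte 0xF2 = 11110010 → 4-byte char #5 = F2 99 9D B8.
Offset 18: leading byte 0xE8 = 11101000 → 3-byte char #6 = E8 A7 96.
Leading byte 0xE8 = 11101000 matches 1110xxxx → 3-byte sequence.
Byte 1: 0xE8 = 11101000, payload 1000 (4 bits).
Byte 2: 0xA7 = 10100111 (10xxxxxx ✓), payload 100111.
Byte 3: 0x96 = 10010110 (10xxxxxx ✓), payload 010110.
Concatenate: 1000100111010110 = 0x89D6 (16 bits → U+89D6).

U+89D6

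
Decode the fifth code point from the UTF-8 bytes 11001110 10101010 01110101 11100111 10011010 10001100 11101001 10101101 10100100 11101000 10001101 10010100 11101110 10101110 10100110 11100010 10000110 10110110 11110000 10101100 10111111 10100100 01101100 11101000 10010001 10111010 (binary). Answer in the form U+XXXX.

U+8354

Offset 0: leading byte 0xCE = 11001110 → 2-byte char #1 = CE AA.
Offset 2: leading byte 0x75 = 01110101 → 1-byte char #2 = 75.
Offset 3: leading byte 0xE7 = 11100111 → 3-byte char #3 = E7 9A 8C.
Offset 6: leading byte 0xE9 = 11101001 → 3-byte char #4 = E9 AD A4.
Offset 9: leading byte 0xE8 = 11101000 → 3-byte char #5 = E8 8D 94.
Leading byte 0xE8 = 11101000 matches 1110xxxx → 3-byte sequence.
Byte 1: 0xE8 = 11101000, payload 1000 (4 bits).
Byte 2: 0x8D = 10001101 (10xxxxxx ✓), payload 001101.
Byte 3: 0x94 = 10010100 (10xxxxxx ✓), payload 010100.
Concatenate: 1000001101010100 = 0x8354 (16 bits → U+8354).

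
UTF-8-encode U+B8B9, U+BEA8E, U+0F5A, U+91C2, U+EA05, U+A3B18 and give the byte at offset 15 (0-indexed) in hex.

U+B8B9 → 3-byte form EB A2 B9 at offsets 0–2.
U+BEA8E → 4-byte form F2 BE AA 8E at offsets 3–6.
U+0F5A → 3-byte form E0 BD 9A at offsets 7–9.
U+91C2 → 3-byte form E9 87 82 at offsets 10–12.
U+EA05 → 3-byte form EE A8 85 at offsets 13–15.
Offset 15 falls in char 5's range; it's byte 3 of EE A8 85 = 0x85.

0x85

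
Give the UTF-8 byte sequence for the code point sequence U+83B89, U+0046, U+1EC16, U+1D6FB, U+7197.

F2 83 AE 89 46 F0 9E B0 96 F0 9D 9B BB E7 86 97

U+83B89: 4-byte form → F2 83 AE 89.
U+0046: 1-byte form → 46.
U+1EC16: 4-byte form → F0 9E B0 96.
U+1D6FB: 4-byte form → F0 9D 9B BB.
U+7197: 3-byte form → E7 86 97.
Concatenated (16 bytes): F2 83 AE 89 46 F0 9E B0 96 F0 9D 9B BB E7 86 97.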